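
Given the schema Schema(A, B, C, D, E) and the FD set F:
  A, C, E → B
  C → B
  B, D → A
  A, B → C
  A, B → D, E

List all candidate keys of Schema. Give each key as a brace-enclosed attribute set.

{A, B}⁺ = {A, B, C, D, E} — all of the relation — so {A, B} is a candidate key.
{A, C}⁺ = {A, B, C, D, E} — all of the relation — so {A, C} is a candidate key.
{B, D}⁺ = {A, B, C, D, E} — all of the relation — so {B, D} is a candidate key.
{C, D}⁺ = {A, B, C, D, E} — all of the relation — so {C, D} is a candidate key.
Any other superkey properly contains one of these, so there are no further candidate keys.

{A, B}, {A, C}, {B, D}, {C, D}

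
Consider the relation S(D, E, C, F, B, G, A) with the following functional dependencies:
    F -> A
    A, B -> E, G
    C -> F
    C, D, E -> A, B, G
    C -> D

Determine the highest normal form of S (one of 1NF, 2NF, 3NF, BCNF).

1NF

Candidate keys: {B, C}, {C, E}. Prime attributes: {B, C, E}.
For F -> A we have {F}⁺ = {A, F}; {F} is not a superkey, so BCNF fails.
Because {A} is non-prime and the left side of F -> A is not a superkey, the relation is not in 3NF.
The proper key subset {C} of {B, C} determines non-prime {A, D, F}, so the relation is not even in 2NF.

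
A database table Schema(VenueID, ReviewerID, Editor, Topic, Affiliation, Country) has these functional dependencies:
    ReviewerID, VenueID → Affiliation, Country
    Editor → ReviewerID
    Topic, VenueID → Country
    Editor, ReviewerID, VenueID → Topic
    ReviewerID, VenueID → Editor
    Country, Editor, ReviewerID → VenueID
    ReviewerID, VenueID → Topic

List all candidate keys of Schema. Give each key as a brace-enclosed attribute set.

{Country, Editor}, {Editor, VenueID}, {ReviewerID, VenueID}

{Country, Editor}⁺ = {Affiliation, Country, Editor, ReviewerID, Topic, VenueID} — all of the relation — so {Country, Editor} is a candidate key.
{Editor, VenueID}⁺ = {Affiliation, Country, Editor, ReviewerID, Topic, VenueID} — all of the relation — so {Editor, VenueID} is a candidate key.
{ReviewerID, VenueID}⁺ = {Affiliation, Country, Editor, ReviewerID, Topic, VenueID} — all of the relation — so {ReviewerID, VenueID} is a candidate key.
These are minimal and exhaustive — every other superkey contains one of them.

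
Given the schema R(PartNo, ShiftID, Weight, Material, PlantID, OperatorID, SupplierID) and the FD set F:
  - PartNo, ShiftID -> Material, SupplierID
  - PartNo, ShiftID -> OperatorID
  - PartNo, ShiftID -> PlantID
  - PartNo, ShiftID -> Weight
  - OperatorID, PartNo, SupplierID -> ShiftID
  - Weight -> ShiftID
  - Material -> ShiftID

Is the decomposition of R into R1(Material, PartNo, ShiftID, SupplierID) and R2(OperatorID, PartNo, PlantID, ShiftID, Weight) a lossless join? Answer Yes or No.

Yes

Common attributes: {PartNo, ShiftID}; their closure is {Material, OperatorID, PartNo, PlantID, ShiftID, SupplierID, Weight}.
R1 is contained in that closure, so R1 ∩ R2 -> R1 holds and the join is lossless.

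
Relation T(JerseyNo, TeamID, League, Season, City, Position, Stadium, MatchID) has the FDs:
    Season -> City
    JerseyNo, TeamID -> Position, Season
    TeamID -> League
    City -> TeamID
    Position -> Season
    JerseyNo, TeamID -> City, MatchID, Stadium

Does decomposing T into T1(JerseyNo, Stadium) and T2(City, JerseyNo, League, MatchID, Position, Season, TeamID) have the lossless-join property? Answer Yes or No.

T1 ∩ T2 = {JerseyNo}; its closure under F is {JerseyNo}.
Neither T1 nor T2 is contained in that closure, so the decomposition is lossy.

No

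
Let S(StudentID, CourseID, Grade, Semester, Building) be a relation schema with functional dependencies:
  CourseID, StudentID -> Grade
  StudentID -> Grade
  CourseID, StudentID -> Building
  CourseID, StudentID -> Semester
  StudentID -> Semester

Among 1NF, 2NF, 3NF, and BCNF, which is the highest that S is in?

Candidate key: {CourseID, StudentID}. Prime attributes: {CourseID, StudentID}.
StudentID -> Grade: {StudentID}⁺ = {Grade, Semester, StudentID}, which is not all of the attributes, so the left side is not a superkey — BCNF is violated.
Because {Grade} is non-prime and the left side of StudentID -> Grade is not a superkey, the relation is not in 3NF.
Since {StudentID} ⊂ {CourseID, StudentID} and {StudentID}⁺ ⊇ {Grade, Semester} with {Grade, Semester} non-prime, there is a partial dependency; 2NF fails.

1NF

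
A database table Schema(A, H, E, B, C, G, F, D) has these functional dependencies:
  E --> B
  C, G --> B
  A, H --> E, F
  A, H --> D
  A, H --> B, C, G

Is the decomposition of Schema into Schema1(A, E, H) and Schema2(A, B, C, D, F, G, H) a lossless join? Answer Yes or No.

Yes

The shared attributes are {A, H} and {A, H}⁺ = {A, B, C, D, E, F, G, H}.
Since Schema1 ⊆ {A, B, C, D, E, F, G, H}, the intersection is a superkey of Schema1; the decomposition is lossless.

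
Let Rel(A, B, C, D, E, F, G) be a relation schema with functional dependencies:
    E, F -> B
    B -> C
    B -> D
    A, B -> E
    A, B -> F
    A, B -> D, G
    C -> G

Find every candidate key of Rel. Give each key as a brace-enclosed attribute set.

{A, B}, {A, E, F}

No FD produces {A}, so it must be in every candidate key.
Closure of {A, B} is {A, B, C, D, E, F, G}, the whole schema; {A, B} is a candidate key.
Closure of {A, E, F} is {A, B, C, D, E, F, G}, the whole schema; {A, E, F} is a candidate key.
These are minimal and exhaustive — every other superkey contains one of them.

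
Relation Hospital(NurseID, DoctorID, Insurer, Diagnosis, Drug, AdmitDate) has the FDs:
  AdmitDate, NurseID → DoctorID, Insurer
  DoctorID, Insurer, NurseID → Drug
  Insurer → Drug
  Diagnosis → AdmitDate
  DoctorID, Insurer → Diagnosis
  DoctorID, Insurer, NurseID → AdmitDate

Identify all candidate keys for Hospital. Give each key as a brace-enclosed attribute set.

Attributes never on any right-hand side: {NurseID} — every candidate key must contain it.
{AdmitDate, NurseID}⁺ = {AdmitDate, Diagnosis, DoctorID, Drug, Insurer, NurseID} — all of the relation — so {AdmitDate, NurseID} is a candidate key.
{Diagnosis, NurseID}⁺ = {AdmitDate, Diagnosis, DoctorID, Drug, Insurer, NurseID} — all of the relation — so {Diagnosis, NurseID} is a candidate key.
{DoctorID, Insurer, NurseID}⁺ = {AdmitDate, Diagnosis, DoctorID, Drug, Insurer, NurseID} — all of the relation — so {DoctorID, Insurer, NurseID} is a candidate key.
Any other superkey properly contains one of these, so there are no further candidate keys.

{AdmitDate, NurseID}, {Diagnosis, NurseID}, {DoctorID, Insurer, NurseID}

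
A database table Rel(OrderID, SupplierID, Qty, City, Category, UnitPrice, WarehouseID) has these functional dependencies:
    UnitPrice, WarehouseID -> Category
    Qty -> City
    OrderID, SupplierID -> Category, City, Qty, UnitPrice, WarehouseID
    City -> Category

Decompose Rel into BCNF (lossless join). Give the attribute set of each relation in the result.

Candidate key of the original relation: {OrderID, SupplierID}.
{Category, City, OrderID, Qty, SupplierID, UnitPrice, WarehouseID}: {UnitPrice, WarehouseID} determines {Category, UnitPrice, WarehouseID} here but is not a superkey — split on UnitPrice, WarehouseID -> Category, giving {Category, UnitPrice, WarehouseID} and {City, OrderID, Qty, SupplierID, UnitPrice, WarehouseID}.
{Category, UnitPrice, WarehouseID} is in BCNF.
{City, OrderID, Qty, SupplierID, UnitPrice, WarehouseID}: {Qty} determines {City, Qty} here but is not a superkey — split on Qty -> City, giving {City, Qty} and {OrderID, Qty, SupplierID, UnitPrice, WarehouseID}.
{City, Qty} is in BCNF.
{OrderID, Qty, SupplierID, UnitPrice, WarehouseID} is in BCNF.

{Category, UnitPrice, WarehouseID}; {City, Qty}; {OrderID, Qty, SupplierID, UnitPrice, WarehouseID}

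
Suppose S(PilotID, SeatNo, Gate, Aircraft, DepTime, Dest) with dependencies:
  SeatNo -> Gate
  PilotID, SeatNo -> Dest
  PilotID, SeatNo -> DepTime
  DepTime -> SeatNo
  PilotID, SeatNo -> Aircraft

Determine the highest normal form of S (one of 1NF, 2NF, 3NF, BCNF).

Candidate keys: {DepTime, PilotID}, {PilotID, SeatNo}. Prime attributes: {DepTime, PilotID, SeatNo}.
SeatNo -> Gate: {SeatNo}⁺ = {Gate, SeatNo}, which is not all of the attributes, so the left side is not a superkey — BCNF is violated.
Because {Gate} is non-prime and the left side of SeatNo -> Gate is not a superkey, the relation is not in 3NF.
{DepTime} is a proper subset of the key {DepTime, PilotID}, and {DepTime}⁺ contains the non-prime attribute {Gate} — a partial dependency, so 2NF is violated.

1NF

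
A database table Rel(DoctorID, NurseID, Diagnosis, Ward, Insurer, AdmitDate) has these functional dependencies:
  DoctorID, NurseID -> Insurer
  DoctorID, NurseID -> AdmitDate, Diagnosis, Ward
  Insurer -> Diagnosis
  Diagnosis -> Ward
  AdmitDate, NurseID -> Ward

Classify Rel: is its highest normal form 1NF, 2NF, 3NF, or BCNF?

2NF

Candidate key: {DoctorID, NurseID}. Prime attributes: {DoctorID, NurseID}.
Insurer -> Diagnosis: {Insurer}⁺ = {Diagnosis, Insurer, Ward}, which is not all of the attributes, so the left side is not a superkey — BCNF is violated.
Because {Diagnosis} is non-prime and the left side of Insurer -> Diagnosis is not a superkey, the relation is not in 3NF.
Checking every proper subset of each key, none determines a non-prime attribute — 2NF is satisfied.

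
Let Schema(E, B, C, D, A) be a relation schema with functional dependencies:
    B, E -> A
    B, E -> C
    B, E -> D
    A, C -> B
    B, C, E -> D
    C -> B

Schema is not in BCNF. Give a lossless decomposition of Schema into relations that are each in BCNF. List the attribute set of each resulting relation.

{A, C, D, E}; {B, C}

Candidate keys of the original relation: {B, E}, {C, E}.
In {A, B, C, D, E}, {A, C} is not a superkey ({A, C}⁺ restricted to this set is {A, B, C}), so split on A, C -> B into {A, B, C} and {A, C, D, E}.
In {A, B, C}, {C} is not a superkey ({C}⁺ restricted to this set is {B, C}), so split on C -> B into {B, C} and {A, C}.
{B, C} has no BCNF violation.
{A, C} has no BCNF violation.
{A, C, D, E} has no BCNF violation.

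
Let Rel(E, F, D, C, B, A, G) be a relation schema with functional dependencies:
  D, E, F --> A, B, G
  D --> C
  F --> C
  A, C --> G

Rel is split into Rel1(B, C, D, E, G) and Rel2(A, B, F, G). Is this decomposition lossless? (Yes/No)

No

Common attributes: {B, G}; their closure is {B, G}.
Neither Rel1 nor Rel2 is contained in that closure, so the decomposition is lossy.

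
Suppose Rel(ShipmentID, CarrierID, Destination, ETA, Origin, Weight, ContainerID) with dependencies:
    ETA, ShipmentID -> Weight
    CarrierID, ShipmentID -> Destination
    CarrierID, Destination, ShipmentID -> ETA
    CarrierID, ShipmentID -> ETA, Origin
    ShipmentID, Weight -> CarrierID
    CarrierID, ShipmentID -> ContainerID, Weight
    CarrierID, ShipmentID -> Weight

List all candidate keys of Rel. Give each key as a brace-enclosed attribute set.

No FD produces {ShipmentID}, so it must be in every candidate key.
{CarrierID, ShipmentID}⁺ = {CarrierID, ContainerID, Destination, ETA, Origin, ShipmentID, Weight} — all of the relation — so {CarrierID, ShipmentID} is a candidate key.
{ETA, ShipmentID}⁺ = {CarrierID, ContainerID, Destination, ETA, Origin, ShipmentID, Weight} — all of the relation — so {ETA, ShipmentID} is a candidate key.
{ShipmentID, Weight}⁺ = {CarrierID, ContainerID, Destination, ETA, Origin, ShipmentID, Weight} — all of the relation — so {ShipmentID, Weight} is a candidate key.
These are minimal and exhaustive — every other superkey contains one of them.

{CarrierID, ShipmentID}, {ETA, ShipmentID}, {ShipmentID, Weight}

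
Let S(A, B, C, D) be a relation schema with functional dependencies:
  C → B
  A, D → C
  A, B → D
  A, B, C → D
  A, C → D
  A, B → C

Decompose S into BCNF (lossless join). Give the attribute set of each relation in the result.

Candidate keys of the original relation: {A, B}, {A, C}, {A, D}.
In {A, B, C, D}, {C} is not a superkey ({C}⁺ restricted to this set is {B, C}), so split on C → B into {B, C} and {A, C, D}.
{B, C} is in BCNF.
{A, C, D} is in BCNF.

{A, C, D}; {B, C}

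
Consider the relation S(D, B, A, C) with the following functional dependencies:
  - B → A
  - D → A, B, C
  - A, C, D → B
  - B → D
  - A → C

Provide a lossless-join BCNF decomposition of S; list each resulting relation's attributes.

Candidate keys of the original relation: {B}, {D}.
Within {A, B, C, D}: {A}⁺ ∩ {A, B, C, D} = {A, C}, not the whole set, so A → C violates BCNF; decompose into {A, C} and {A, B, D}.
{A, C} has no BCNF violation.
{A, B, D} has no BCNF violation.

{A, B, D}; {A, C}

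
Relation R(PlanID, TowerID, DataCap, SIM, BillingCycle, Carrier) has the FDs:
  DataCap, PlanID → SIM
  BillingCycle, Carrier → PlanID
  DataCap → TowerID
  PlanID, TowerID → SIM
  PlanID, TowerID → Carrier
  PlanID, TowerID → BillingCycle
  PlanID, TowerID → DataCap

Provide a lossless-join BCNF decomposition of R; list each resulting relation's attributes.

{BillingCycle, Carrier, DataCap, SIM}; {BillingCycle, Carrier, PlanID}; {DataCap, TowerID}

Candidate keys of the original relation: {BillingCycle, Carrier, DataCap}, {BillingCycle, Carrier, TowerID}, {DataCap, PlanID}, {PlanID, TowerID}.
In {BillingCycle, Carrier, DataCap, PlanID, SIM, TowerID}, {BillingCycle, Carrier} is not a superkey ({BillingCycle, Carrier}⁺ restricted to this set is {BillingCycle, Carrier, PlanID}), so split on BillingCycle, Carrier → PlanID into {BillingCycle, Carrier, PlanID} and {BillingCycle, Carrier, DataCap, SIM, TowerID}.
{BillingCycle, Carrier, PlanID} is in BCNF.
In {BillingCycle, Carrier, DataCap, SIM, TowerID}, {DataCap} is not a superkey ({DataCap}⁺ restricted to this set is {DataCap, TowerID}), so split on DataCap → TowerID into {DataCap, TowerID} and {BillingCycle, Carrier, DataCap, SIM}.
{DataCap, TowerID} is in BCNF.
{BillingCycle, Carrier, DataCap, SIM} is in BCNF.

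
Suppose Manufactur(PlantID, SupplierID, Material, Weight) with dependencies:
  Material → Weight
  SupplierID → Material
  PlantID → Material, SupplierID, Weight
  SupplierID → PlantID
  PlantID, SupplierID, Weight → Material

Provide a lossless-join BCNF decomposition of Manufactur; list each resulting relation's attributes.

Candidate keys of the original relation: {PlantID}, {SupplierID}.
{Material, PlantID, SupplierID, Weight}: {Material} determines {Material, Weight} here but is not a superkey — split on Material → Weight, giving {Material, Weight} and {Material, PlantID, SupplierID}.
{Material, Weight}: every determinant is a superkey — BCNF.
{Material, PlantID, SupplierID}: every determinant is a superkey — BCNF.

{Material, PlantID, SupplierID}; {Material, Weight}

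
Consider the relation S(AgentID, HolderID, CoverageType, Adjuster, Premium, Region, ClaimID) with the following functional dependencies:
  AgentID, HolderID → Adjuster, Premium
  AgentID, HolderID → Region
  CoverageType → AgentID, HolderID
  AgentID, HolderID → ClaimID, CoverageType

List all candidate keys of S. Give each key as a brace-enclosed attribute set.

{CoverageType}⁺ = {Adjuster, AgentID, ClaimID, CoverageType, HolderID, Premium, Region}, which is every attribute, so {CoverageType} is a candidate key.
{AgentID, HolderID}⁺ = {Adjuster, AgentID, ClaimID, CoverageType, HolderID, Premium, Region}, which is every attribute, so {AgentID, HolderID} is a candidate key.
These are minimal and exhaustive — every other superkey contains one of them.

{AgentID, HolderID}, {CoverageType}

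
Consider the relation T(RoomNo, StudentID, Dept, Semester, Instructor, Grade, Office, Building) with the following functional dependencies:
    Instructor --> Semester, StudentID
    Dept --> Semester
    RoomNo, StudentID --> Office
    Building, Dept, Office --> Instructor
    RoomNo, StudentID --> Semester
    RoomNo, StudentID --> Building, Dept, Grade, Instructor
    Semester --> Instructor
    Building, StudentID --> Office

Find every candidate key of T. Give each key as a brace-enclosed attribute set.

{RoomNo} never appears on the right of any FD, so every key must include it.
{Dept, RoomNo} is a candidate key since {Dept, RoomNo}⁺ = {Building, Dept, Grade, Instructor, Office, RoomNo, Semester, StudentID} covers every attribute.
{Instructor, RoomNo} is a candidate key since {Instructor, RoomNo}⁺ = {Building, Dept, Grade, Instructor, Office, RoomNo, Semester, StudentID} covers every attribute.
{RoomNo, Semester} is a candidate key since {RoomNo, Semester}⁺ = {Building, Dept, Grade, Instructor, Office, RoomNo, Semester, StudentID} covers every attribute.
{RoomNo, StudentID} is a candidate key since {RoomNo, StudentID}⁺ = {Building, Dept, Grade, Instructor, Office, RoomNo, Semester, StudentID} covers every attribute.
These are minimal and exhaustive — every other superkey contains one of them.

{Dept, RoomNo}, {Instructor, RoomNo}, {RoomNo, Semester}, {RoomNo, StudentID}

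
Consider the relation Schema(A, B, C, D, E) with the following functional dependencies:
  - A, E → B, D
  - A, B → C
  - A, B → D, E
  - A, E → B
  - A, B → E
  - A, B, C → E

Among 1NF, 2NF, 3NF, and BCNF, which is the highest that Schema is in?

BCNF

Candidate keys: {A, B}, {A, E}. Prime attributes: {A, B, E}.
Every FD has a superkey on the left, so the relation is in BCNF.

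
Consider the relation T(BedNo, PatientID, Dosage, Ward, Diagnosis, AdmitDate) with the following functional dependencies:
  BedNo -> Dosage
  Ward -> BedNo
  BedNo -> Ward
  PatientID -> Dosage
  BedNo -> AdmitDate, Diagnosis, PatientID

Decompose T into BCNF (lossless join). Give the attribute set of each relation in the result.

{AdmitDate, BedNo, Diagnosis, PatientID, Ward}; {Dosage, PatientID}

Candidate keys of the original relation: {BedNo}, {Ward}.
{AdmitDate, BedNo, Diagnosis, Dosage, PatientID, Ward}: {PatientID} determines {Dosage, PatientID} here but is not a superkey — split on PatientID -> Dosage, giving {Dosage, PatientID} and {AdmitDate, BedNo, Diagnosis, PatientID, Ward}.
{Dosage, PatientID}: every determinant is a superkey — BCNF.
{AdmitDate, BedNo, Diagnosis, PatientID, Ward}: every determinant is a superkey — BCNF.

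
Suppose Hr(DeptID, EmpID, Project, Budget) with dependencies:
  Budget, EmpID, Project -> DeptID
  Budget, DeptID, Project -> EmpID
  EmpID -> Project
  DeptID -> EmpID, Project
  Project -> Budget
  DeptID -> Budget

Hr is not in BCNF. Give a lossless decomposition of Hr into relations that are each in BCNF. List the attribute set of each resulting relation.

{Budget, Project}; {DeptID, EmpID, Project}

Candidate keys of the original relation: {DeptID}, {EmpID}.
Within {Budget, DeptID, EmpID, Project}: {Project}⁺ ∩ {Budget, DeptID, EmpID, Project} = {Budget, Project}, not the whole set, so Project -> Budget violates BCNF; decompose into {Budget, Project} and {DeptID, EmpID, Project}.
{Budget, Project}: every determinant is a superkey — BCNF.
{DeptID, EmpID, Project}: every determinant is a superkey — BCNF.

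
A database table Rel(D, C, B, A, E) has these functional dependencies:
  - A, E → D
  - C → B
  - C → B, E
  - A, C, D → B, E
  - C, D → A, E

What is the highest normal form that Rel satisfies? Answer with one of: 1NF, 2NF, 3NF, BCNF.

Candidate keys: {A, C}, {C, D}. Prime attributes: {A, C, D}.
A, E → D: {A, E}⁺ = {A, D, E}, which is not all of the attributes, so the left side is not a superkey — BCNF is violated.
C → B has non-prime {B} on the right and a non-superkey on the left, so 3NF fails.
Since {C} ⊂ {A, C} and {C}⁺ ⊇ {B, E} with {B, E} non-prime, there is a partial dependency; 2NF fails.

1NF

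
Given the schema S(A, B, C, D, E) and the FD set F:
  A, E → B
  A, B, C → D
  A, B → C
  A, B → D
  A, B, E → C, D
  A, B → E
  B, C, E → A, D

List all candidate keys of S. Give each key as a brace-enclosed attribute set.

{A, B}⁺ = {A, B, C, D, E}, which is every attribute, so {A, B} is a candidate key.
{A, E}⁺ = {A, B, C, D, E}, which is every attribute, so {A, E} is a candidate key.
{B, C, E}⁺ = {A, B, C, D, E}, which is every attribute, so {B, C, E} is a candidate key.
No proper subset of any of these is a key, and no other minimal superkey exists.

{A, B}, {A, E}, {B, C, E}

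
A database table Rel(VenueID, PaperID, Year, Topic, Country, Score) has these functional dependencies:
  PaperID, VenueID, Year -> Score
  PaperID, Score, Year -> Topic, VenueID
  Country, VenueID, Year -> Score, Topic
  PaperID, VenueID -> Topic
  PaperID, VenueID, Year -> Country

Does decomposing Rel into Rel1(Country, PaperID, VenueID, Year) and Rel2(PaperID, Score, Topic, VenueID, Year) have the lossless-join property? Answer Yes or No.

Yes

Common attributes: {PaperID, VenueID, Year}; their closure is {Country, PaperID, Score, Topic, VenueID, Year}.
Since Rel1 ⊆ {Country, PaperID, Score, Topic, VenueID, Year}, the intersection is a superkey of Rel1; the decomposition is lossless.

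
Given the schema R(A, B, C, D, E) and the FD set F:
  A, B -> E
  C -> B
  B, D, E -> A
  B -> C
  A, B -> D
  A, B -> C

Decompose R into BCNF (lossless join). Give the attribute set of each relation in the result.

Candidate keys of the original relation: {A, B}, {A, C}, {B, D, E}, {C, D, E}.
{A, B, C, D, E}: {C} determines {B, C} here but is not a superkey — split on C -> B, giving {B, C} and {A, C, D, E}.
{B, C} has no BCNF violation.
{A, C, D, E} has no BCNF violation.

{A, C, D, E}; {B, C}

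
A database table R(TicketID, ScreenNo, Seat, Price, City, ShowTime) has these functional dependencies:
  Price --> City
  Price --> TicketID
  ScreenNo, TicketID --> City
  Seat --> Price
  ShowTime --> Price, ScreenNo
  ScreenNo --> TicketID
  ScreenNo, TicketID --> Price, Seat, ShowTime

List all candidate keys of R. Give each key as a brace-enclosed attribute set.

{ScreenNo}, {ShowTime}

{ScreenNo}⁺ = {City, Price, ScreenNo, Seat, ShowTime, TicketID} — all of the relation — so {ScreenNo} is a candidate key.
{ShowTime}⁺ = {City, Price, ScreenNo, Seat, ShowTime, TicketID} — all of the relation — so {ShowTime} is a candidate key.
Any other superkey properly contains one of these, so there are no further candidate keys.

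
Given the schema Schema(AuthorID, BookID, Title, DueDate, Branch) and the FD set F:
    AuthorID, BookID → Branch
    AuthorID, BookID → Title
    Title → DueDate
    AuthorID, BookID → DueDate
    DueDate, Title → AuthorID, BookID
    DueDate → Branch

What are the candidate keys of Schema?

{AuthorID, BookID}, {Title}

{Title} is a candidate key since {Title}⁺ = {AuthorID, BookID, Branch, DueDate, Title} covers every attribute.
{AuthorID, BookID} is a candidate key since {AuthorID, BookID}⁺ = {AuthorID, BookID, Branch, DueDate, Title} covers every attribute.
Any other superkey properly contains one of these, so there are no further candidate keys.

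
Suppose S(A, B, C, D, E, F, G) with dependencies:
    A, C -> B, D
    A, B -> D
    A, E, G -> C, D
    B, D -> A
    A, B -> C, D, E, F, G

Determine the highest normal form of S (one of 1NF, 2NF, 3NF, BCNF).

BCNF

Candidate keys: {A, B}, {A, C}, {A, E, G}, {B, D}. Prime attributes: {A, B, C, D, E, G}.
Each dependency's left side is a superkey — BCNF holds.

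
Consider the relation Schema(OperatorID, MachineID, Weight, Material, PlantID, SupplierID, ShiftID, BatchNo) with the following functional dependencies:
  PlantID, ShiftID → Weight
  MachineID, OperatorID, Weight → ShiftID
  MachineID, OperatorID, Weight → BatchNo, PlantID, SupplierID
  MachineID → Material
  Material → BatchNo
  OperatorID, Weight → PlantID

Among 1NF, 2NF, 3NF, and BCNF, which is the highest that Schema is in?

Candidate keys: {MachineID, OperatorID, PlantID, ShiftID}, {MachineID, OperatorID, Weight}. Prime attributes: {MachineID, OperatorID, PlantID, ShiftID, Weight}.
For PlantID, ShiftID → Weight we have {PlantID, ShiftID}⁺ = {PlantID, ShiftID, Weight}; {PlantID, ShiftID} is not a superkey, so BCNF fails.
MachineID → Material determines the non-prime attribute {Material} from a non-superkey — 3NF is violated.
The proper key subset {MachineID} of {MachineID, OperatorID, Weight} determines non-prime {BatchNo, Material}, so the relation is not even in 2NF.

1NF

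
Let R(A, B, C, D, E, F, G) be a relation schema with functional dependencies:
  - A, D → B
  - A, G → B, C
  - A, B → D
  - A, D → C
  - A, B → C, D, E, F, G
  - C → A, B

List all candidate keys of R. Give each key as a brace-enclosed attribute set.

Closure of {C} is {A, B, C, D, E, F, G}, the whole schema; {C} is a candidate key.
Closure of {A, B} is {A, B, C, D, E, F, G}, the whole schema; {A, B} is a candidate key.
Closure of {A, D} is {A, B, C, D, E, F, G}, the whole schema; {A, D} is a candidate key.
Closure of {A, G} is {A, B, C, D, E, F, G}, the whole schema; {A, G} is a candidate key.
Any other superkey properly contains one of these, so there are no further candidate keys.

{A, B}, {A, D}, {A, G}, {C}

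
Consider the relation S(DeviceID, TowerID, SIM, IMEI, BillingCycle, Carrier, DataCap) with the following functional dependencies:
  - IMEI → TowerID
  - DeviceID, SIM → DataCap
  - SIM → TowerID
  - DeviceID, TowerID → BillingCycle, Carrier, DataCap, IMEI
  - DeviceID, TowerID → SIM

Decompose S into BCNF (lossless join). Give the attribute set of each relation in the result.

Candidate keys of the original relation: {DeviceID, IMEI}, {DeviceID, SIM}, {DeviceID, TowerID}.
In {BillingCycle, Carrier, DataCap, DeviceID, IMEI, SIM, TowerID}, {IMEI} is not a superkey ({IMEI}⁺ restricted to this set is {IMEI, TowerID}), so split on IMEI → TowerID into {IMEI, TowerID} and {BillingCycle, Carrier, DataCap, DeviceID, IMEI, SIM}.
{IMEI, TowerID}: every determinant is a superkey — BCNF.
{BillingCycle, Carrier, DataCap, DeviceID, IMEI, SIM}: every determinant is a superkey — BCNF.

{BillingCycle, Carrier, DataCap, DeviceID, IMEI, SIM}; {IMEI, TowerID}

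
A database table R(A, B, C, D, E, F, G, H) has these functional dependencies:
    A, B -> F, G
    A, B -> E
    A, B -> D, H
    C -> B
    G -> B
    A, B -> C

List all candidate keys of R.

{A, B}, {A, C}, {A, G}

No FD produces {A}, so it must be in every candidate key.
Closure of {A, B} is {A, B, C, D, E, F, G, H}, the whole schema; {A, B} is a candidate key.
Closure of {A, C} is {A, B, C, D, E, F, G, H}, the whole schema; {A, C} is a candidate key.
Closure of {A, G} is {A, B, C, D, E, F, G, H}, the whole schema; {A, G} is a candidate key.
Any other superkey properly contains one of these, so there are no further candidate keys.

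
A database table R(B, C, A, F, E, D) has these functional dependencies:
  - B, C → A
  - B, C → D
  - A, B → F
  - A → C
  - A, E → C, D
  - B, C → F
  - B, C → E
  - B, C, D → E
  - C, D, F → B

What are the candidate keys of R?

{A, B}⁺ = {A, B, C, D, E, F} — all of the relation — so {A, B} is a candidate key.
{B, C}⁺ = {A, B, C, D, E, F} — all of the relation — so {B, C} is a candidate key.
{A, D, F}⁺ = {A, B, C, D, E, F} — all of the relation — so {A, D, F} is a candidate key.
{A, E, F}⁺ = {A, B, C, D, E, F} — all of the relation — so {A, E, F} is a candidate key.
{C, D, F}⁺ = {A, B, C, D, E, F} — all of the relation — so {C, D, F} is a candidate key.
Any other superkey properly contains one of these, so there are no further candidate keys.

{A, B}, {A, D, F}, {A, E, F}, {B, C}, {C, D, F}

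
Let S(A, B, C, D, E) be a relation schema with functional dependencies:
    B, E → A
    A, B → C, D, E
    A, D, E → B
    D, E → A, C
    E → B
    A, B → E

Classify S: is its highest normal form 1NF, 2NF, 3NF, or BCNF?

Candidate keys: {A, B}, {E}. Prime attributes: {A, B, E}.
Each dependency's left side is a superkey — BCNF holds.

BCNF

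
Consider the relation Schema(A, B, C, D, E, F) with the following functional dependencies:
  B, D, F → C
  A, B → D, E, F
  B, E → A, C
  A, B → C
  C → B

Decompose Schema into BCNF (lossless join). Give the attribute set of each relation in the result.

Candidate keys of the original relation: {A, B}, {A, C}, {B, E}, {C, E}.
In {A, B, C, D, E, F}, {B, D, F} is not a superkey ({B, D, F}⁺ restricted to this set is {B, C, D, F}), so split on B, D, F → C into {B, C, D, F} and {A, B, D, E, F}.
In {B, C, D, F}, {C} is not a superkey ({C}⁺ restricted to this set is {B, C}), so split on C → B into {B, C} and {C, D, F}.
{B, C} is in BCNF.
{C, D, F} is in BCNF.
{A, B, D, E, F} is in BCNF.

{A, B, D, E, F}; {B, C}; {C, D, F}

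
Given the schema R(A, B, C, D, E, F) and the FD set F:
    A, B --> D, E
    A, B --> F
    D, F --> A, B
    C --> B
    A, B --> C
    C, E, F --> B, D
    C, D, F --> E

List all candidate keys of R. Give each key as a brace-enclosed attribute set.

{A, B}⁺ = {A, B, C, D, E, F} — all of the relation — so {A, B} is a candidate key.
{A, C}⁺ = {A, B, C, D, E, F} — all of the relation — so {A, C} is a candidate key.
{D, F}⁺ = {A, B, C, D, E, F} — all of the relation — so {D, F} is a candidate key.
{C, E, F}⁺ = {A, B, C, D, E, F} — all of the relation — so {C, E, F} is a candidate key.
Any other superkey properly contains one of these, so there are no further candidate keys.

{A, B}, {A, C}, {C, E, F}, {D, F}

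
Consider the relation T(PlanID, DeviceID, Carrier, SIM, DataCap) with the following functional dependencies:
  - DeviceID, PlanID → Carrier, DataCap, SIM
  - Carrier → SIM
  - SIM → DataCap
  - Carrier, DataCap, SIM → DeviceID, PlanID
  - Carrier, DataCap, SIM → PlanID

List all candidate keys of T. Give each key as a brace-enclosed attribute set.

{Carrier}, {DeviceID, PlanID}

{Carrier} is a candidate key since {Carrier}⁺ = {Carrier, DataCap, DeviceID, PlanID, SIM} covers every attribute.
{DeviceID, PlanID} is a candidate key since {DeviceID, PlanID}⁺ = {Carrier, DataCap, DeviceID, PlanID, SIM} covers every attribute.
Any other superkey properly contains one of these, so there are no further candidate keys.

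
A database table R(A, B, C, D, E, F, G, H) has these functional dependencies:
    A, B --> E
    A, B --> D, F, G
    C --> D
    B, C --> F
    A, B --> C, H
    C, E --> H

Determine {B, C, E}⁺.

Start with {B, C, E}.
C --> D applies; add {D} → now {B, C, D, E}.
B, C --> F applies; add {F} → now {B, C, D, E, F}.
C, E --> H applies; add {H} → now {B, C, D, E, F, H}.
No further FD applies.

{B, C, D, E, F, H}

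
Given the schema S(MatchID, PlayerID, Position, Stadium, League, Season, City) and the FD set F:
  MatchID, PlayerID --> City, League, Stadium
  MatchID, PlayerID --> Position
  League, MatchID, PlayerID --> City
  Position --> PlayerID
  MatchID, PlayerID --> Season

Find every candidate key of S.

{MatchID, PlayerID}, {MatchID, Position}

No FD produces {MatchID}, so it must be in every candidate key.
{MatchID, PlayerID} is a candidate key since {MatchID, PlayerID}⁺ = {City, League, MatchID, PlayerID, Position, Season, Stadium} covers every attribute.
{MatchID, Position} is a candidate key since {MatchID, Position}⁺ = {City, League, MatchID, PlayerID, Position, Season, Stadium} covers every attribute.
Any other superkey properly contains one of these, so there are no further candidate keys.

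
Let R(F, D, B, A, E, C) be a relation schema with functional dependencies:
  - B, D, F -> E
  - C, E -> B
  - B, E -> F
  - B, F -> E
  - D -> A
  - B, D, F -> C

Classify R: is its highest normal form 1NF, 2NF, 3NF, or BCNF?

1NF

Candidate keys: {B, D, E}, {B, D, F}, {C, D, E}. Prime attributes: {B, C, D, E, F}.
C, E -> B breaks BCNF: {C, E}⁺ = {B, C, E, F}, so {C, E} is not a superkey.
Because {A} is non-prime and the left side of D -> A is not a superkey, the relation is not in 3NF.
Since {D} ⊂ {B, D, E} and {D}⁺ ⊇ {A} with {A} non-prime, there is a partial dependency; 2NF fails.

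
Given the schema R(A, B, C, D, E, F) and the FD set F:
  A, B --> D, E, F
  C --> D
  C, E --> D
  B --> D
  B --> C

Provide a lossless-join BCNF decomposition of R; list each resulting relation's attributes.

Candidate key of the original relation: {A, B}.
Within {A, B, C, D, E, F}: {C}⁺ ∩ {A, B, C, D, E, F} = {C, D}, not the whole set, so C --> D violates BCNF; decompose into {C, D} and {A, B, C, E, F}.
{C, D} has no BCNF violation.
Within {A, B, C, E, F}: {B}⁺ ∩ {A, B, C, E, F} = {B, C}, not the whole set, so B --> C violates BCNF; decompose into {B, C} and {A, B, E, F}.
{B, C} has no BCNF violation.
{A, B, E, F} has no BCNF violation.

{A, B, E, F}; {B, C}; {C, D}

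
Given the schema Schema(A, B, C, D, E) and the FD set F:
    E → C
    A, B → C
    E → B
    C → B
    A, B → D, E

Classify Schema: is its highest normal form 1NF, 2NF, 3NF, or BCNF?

Candidate keys: {A, B}, {A, C}, {A, E}. Prime attributes: {A, B, C, E}.
For E → C we have {E}⁺ = {B, C, E}; {E} is not a superkey, so BCNF fails.
Its right-hand attributes {C} are all prime, as are those of every other non-superkey FD — the relation is in 3NF.

3NF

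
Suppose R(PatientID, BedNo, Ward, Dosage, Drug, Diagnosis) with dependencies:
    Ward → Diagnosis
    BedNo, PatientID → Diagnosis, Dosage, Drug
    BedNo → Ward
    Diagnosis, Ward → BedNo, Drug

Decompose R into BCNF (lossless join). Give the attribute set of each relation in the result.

{BedNo, Diagnosis, Drug, Ward}; {Dosage, PatientID, Ward}

Candidate keys of the original relation: {BedNo, PatientID}, {PatientID, Ward}.
Within {BedNo, Diagnosis, Dosage, Drug, PatientID, Ward}: {Ward}⁺ ∩ {BedNo, Diagnosis, Dosage, Drug, PatientID, Ward} = {BedNo, Diagnosis, Drug, Ward}, not the whole set, so Ward → BedNo, Diagnosis, Drug violates BCNF; decompose into {BedNo, Diagnosis, Drug, Ward} and {Dosage, PatientID, Ward}.
{BedNo, Diagnosis, Drug, Ward} is in BCNF.
{Dosage, PatientID, Ward} is in BCNF.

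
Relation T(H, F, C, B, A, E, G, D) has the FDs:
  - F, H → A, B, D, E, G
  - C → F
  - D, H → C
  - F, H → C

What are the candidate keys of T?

{C, H}, {D, H}, {F, H}

No FD produces {H}, so it must be in every candidate key.
{C, H}⁺ = {A, B, C, D, E, F, G, H} — all of the relation — so {C, H} is a candidate key.
{D, H}⁺ = {A, B, C, D, E, F, G, H} — all of the relation — so {D, H} is a candidate key.
{F, H}⁺ = {A, B, C, D, E, F, G, H} — all of the relation — so {F, H} is a candidate key.
These are minimal and exhaustive — every other superkey contains one of them.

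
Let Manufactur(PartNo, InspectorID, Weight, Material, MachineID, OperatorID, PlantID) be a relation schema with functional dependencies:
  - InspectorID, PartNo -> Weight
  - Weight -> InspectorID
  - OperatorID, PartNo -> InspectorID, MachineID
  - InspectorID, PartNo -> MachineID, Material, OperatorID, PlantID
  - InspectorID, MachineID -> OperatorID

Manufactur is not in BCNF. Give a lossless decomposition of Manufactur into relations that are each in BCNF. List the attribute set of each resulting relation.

{InspectorID, Weight}; {MachineID, Material, PartNo, PlantID, Weight}; {MachineID, OperatorID, Weight}

Candidate keys of the original relation: {InspectorID, PartNo}, {OperatorID, PartNo}, {PartNo, Weight}.
In {InspectorID, MachineID, Material, OperatorID, PartNo, PlantID, Weight}, {Weight} is not a superkey ({Weight}⁺ restricted to this set is {InspectorID, Weight}), so split on Weight -> InspectorID into {InspectorID, Weight} and {MachineID, Material, OperatorID, PartNo, PlantID, Weight}.
{InspectorID, Weight} has no BCNF violation.
In {MachineID, Material, OperatorID, PartNo, PlantID, Weight}, {MachineID, Weight} is not a superkey ({MachineID, Weight}⁺ restricted to this set is {MachineID, OperatorID, Weight}), so split on MachineID, Weight -> OperatorID into {MachineID, OperatorID, Weight} and {MachineID, Material, PartNo, PlantID, Weight}.
{MachineID, OperatorID, Weight} has no BCNF violation.
{MachineID, Material, PartNo, PlantID, Weight} has no BCNF violation.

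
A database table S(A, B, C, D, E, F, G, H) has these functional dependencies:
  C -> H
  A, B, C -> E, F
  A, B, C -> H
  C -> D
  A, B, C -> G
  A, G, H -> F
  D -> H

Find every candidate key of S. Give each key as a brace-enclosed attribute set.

{A, B, C}

No FD produces {A, B, C}, so they must be in every candidate key.
Closure of {A, B, C} is {A, B, C, D, E, F, G, H}, the whole schema; {A, B, C} is a candidate key.
No other minimal set has full closure, so this is the only candidate key.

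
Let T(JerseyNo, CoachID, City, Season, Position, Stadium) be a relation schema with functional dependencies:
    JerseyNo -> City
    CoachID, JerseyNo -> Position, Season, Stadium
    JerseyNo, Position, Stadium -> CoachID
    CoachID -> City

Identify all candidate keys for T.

{JerseyNo} never appears on the right of any FD, so every key must include it.
Closure of {CoachID, JerseyNo} is {City, CoachID, JerseyNo, Position, Season, Stadium}, the whole schema; {CoachID, JerseyNo} is a candidate key.
Closure of {JerseyNo, Position, Stadium} is {City, CoachID, JerseyNo, Position, Season, Stadium}, the whole schema; {JerseyNo, Position, Stadium} is a candidate key.
These are minimal and exhaustive — every other superkey contains one of them.

{CoachID, JerseyNo}, {JerseyNo, Position, Stadium}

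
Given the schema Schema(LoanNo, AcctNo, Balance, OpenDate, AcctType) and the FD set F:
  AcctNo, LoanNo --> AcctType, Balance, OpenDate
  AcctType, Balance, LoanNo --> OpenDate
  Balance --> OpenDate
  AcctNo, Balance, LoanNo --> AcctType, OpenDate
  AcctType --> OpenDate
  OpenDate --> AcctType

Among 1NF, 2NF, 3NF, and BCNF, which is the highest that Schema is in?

2NF

Candidate key: {AcctNo, LoanNo}. Prime attributes: {AcctNo, LoanNo}.
AcctType, Balance, LoanNo --> OpenDate: {AcctType, Balance, LoanNo}⁺ = {AcctType, Balance, LoanNo, OpenDate}, which is not all of the attributes, so the left side is not a superkey — BCNF is violated.
AcctType, Balance, LoanNo --> OpenDate has non-prime {OpenDate} on the right and a non-superkey on the left, so 3NF fails.
No proper subset of a key has a non-prime attribute in its closure, so there is no partial dependency; 2NF holds.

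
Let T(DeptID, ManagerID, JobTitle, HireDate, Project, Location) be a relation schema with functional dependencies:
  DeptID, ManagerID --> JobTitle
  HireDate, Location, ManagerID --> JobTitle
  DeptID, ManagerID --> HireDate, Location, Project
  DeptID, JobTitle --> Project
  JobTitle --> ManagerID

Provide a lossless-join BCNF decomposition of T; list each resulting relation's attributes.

Candidate keys of the original relation: {DeptID, JobTitle}, {DeptID, ManagerID}.
{DeptID, HireDate, JobTitle, Location, ManagerID, Project}: {HireDate, Location, ManagerID} determines {HireDate, JobTitle, Location, ManagerID} here but is not a superkey — split on HireDate, Location, ManagerID --> JobTitle, giving {HireDate, JobTitle, Location, ManagerID} and {DeptID, HireDate, Location, ManagerID, Project}.
{HireDate, JobTitle, Location, ManagerID}: {JobTitle} determines {JobTitle, ManagerID} here but is not a superkey — split on JobTitle --> ManagerID, giving {JobTitle, ManagerID} and {HireDate, JobTitle, Location}.
{JobTitle, ManagerID} has no BCNF violation.
{HireDate, JobTitle, Location} has no BCNF violation.
{DeptID, HireDate, Location, ManagerID, Project} has no BCNF violation.

{DeptID, HireDate, Location, ManagerID, Project}; {HireDate, JobTitle, Location}; {JobTitle, ManagerID}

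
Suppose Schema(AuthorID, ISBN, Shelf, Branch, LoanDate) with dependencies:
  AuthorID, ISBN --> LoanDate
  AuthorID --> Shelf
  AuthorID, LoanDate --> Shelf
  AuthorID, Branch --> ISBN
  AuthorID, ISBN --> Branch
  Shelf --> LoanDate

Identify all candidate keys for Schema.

{AuthorID, Branch}, {AuthorID, ISBN}

No FD produces {AuthorID}, so it must be in every candidate key.
{AuthorID, Branch}⁺ = {AuthorID, Branch, ISBN, LoanDate, Shelf}, which is every attribute, so {AuthorID, Branch} is a candidate key.
{AuthorID, ISBN}⁺ = {AuthorID, Branch, ISBN, LoanDate, Shelf}, which is every attribute, so {AuthorID, ISBN} is a candidate key.
No proper subset of any of these is a key, and no other minimal superkey exists.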